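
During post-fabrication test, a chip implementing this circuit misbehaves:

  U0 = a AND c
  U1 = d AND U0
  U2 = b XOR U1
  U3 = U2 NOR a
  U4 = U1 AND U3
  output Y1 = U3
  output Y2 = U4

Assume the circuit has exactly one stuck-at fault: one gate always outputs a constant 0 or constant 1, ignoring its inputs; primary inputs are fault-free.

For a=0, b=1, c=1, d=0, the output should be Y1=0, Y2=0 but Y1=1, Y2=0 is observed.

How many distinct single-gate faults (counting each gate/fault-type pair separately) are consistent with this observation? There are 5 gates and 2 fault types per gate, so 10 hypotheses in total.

Fault-free: U0=0, U1=0, U2=1, U3=0, U4=0 → Y1=0, Y2=0. Observed Y1=1, Y2=0.
  U0 stuck-at-0: output Y1=0, Y2=0 ✗
  U0 stuck-at-1: output Y1=0, Y2=0 ✗
  U1 stuck-at-0: output Y1=0, Y2=0 ✗
  U1 stuck-at-1: output Y1=1, Y2=1 ✗
  U2 stuck-at-0: output Y1=1, Y2=0 ✓
  U2 stuck-at-1: output Y1=0, Y2=0 ✗
  U3 stuck-at-0: output Y1=0, Y2=0 ✗
  U3 stuck-at-1: output Y1=1, Y2=0 ✓
  U4 stuck-at-0: output Y1=0, Y2=0 ✗
  U4 stuck-at-1: output Y1=0, Y2=1 ✗
Consistent faults: {U2 stuck-at-0, U3 stuck-at-1} — 2 in all.

2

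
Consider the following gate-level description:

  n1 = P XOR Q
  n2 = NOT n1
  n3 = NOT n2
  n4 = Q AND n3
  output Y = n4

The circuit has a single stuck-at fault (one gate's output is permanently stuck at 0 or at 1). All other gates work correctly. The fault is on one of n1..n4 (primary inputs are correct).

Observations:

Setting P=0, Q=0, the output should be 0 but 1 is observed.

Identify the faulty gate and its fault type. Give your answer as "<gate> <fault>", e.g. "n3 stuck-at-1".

n4 stuck-at-1

Fault-free values for test 1 (P=0, Q=0): n1=0, n2=1, n3=0, n4=0, giving Y=0. Observed 1.
Test 1: faults giving observed 1 are {n4 stuck-at-1}.
Only n4 stuck-at-1 is consistent with every test.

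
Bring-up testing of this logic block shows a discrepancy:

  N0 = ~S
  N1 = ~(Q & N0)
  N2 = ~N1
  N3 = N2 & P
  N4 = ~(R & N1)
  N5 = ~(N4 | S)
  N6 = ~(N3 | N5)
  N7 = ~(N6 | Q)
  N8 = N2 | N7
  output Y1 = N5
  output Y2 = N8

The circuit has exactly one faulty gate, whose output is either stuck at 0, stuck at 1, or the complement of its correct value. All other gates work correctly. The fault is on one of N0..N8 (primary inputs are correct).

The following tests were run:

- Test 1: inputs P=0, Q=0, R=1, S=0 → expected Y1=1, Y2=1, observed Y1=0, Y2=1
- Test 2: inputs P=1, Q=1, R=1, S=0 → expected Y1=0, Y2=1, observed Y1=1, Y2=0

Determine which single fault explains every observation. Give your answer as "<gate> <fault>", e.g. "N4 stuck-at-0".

Fault-free values for test 1 (P=0, Q=0, R=1, S=0): N0=1, N1=1, N2=0, N3=0, N4=0, N5=1, N6=0, N7=1, N8=1, giving Y1=1, Y2=1. Observed Y1=0, Y2=1.
Test 1: faults giving observed Y1=0, Y2=1 are {N1 stuck-at-0, N1 inverted output}.
Test 2 (P=1, Q=1, R=1, S=0): fault-free N0=1, N1=0, N2=1, N3=1, N4=1, N5=0, N6=0, N7=0, N8=1 → Y1=0, Y2=1; observed Y1=1, Y2=0. Eliminates N1 stuck-at-0.
Only N1 inverted output is consistent with every test.

N1 inverted output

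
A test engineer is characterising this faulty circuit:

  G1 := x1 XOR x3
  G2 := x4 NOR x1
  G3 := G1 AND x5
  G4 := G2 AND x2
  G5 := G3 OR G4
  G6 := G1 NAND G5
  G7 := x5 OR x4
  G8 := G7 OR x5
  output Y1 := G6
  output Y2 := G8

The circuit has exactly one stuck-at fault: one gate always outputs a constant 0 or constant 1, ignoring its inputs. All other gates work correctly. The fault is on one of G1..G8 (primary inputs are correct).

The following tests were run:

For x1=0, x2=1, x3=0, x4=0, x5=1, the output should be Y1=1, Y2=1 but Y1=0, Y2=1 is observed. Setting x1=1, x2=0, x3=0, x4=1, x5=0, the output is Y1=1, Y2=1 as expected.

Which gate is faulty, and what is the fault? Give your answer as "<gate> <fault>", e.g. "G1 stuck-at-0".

G1 stuck-at-1

Fault-free values for test 1 (x1=0, x2=1, x3=0, x4=0, x5=1): G1=0, G2=1, G3=0, G4=1, G5=1, G6=1, G7=1, G8=1, giving Y1=1, Y2=1. Observed Y1=0, Y2=1.
Test 1: faults giving observed Y1=0, Y2=1 are {G1 stuck-at-1, G6 stuck-at-0}.
Test 2 (x1=1, x2=0, x3=0, x4=1, x5=0): fault-free G1=1, G2=0, G3=0, G4=0, G5=0, G6=1, G7=1, G8=1 → Y1=1, Y2=1; observed Y1=1, Y2=1. Eliminates G6 stuck-at-0.
Only G1 stuck-at-1 is consistent with every test.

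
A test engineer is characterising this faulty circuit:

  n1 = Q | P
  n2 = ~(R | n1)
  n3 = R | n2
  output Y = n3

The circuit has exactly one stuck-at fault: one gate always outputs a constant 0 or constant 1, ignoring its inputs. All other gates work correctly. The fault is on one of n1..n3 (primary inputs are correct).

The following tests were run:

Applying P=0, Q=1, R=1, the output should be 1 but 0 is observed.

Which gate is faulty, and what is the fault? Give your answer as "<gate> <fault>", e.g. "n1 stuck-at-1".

Fault-free values for test 1 (P=0, Q=1, R=1): n1=1, n2=0, n3=1, giving Y=1. Observed 0.
Test 1: faults giving observed 0 are {n3 stuck-at-0}.
Only n3 stuck-at-0 is consistent with every test.

n3 stuck-at-0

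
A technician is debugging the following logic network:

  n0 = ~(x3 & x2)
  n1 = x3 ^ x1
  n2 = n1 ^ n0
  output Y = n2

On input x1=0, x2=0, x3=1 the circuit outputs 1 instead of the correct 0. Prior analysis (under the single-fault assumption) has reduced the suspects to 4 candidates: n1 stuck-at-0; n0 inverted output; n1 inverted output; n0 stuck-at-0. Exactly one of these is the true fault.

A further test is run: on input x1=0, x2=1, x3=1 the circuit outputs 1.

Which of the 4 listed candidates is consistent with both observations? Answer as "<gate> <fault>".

Evaluate each candidate on input x1=0, x2=1, x3=1:
  n1 stuck-at-0: n0=0, n1=0 [stuck-at-0], n2=0 → 0 — eliminated
  n0 inverted output: n0=1 [inverted output], n1=1, n2=0 → 0 — eliminated
  n1 inverted output: n0=0, n1=0 [inverted output], n2=0 → 0 — eliminated
  n0 stuck-at-0: n0=0 [stuck-at-0], n1=1, n2=1 → 1 — matches
Only n0 stuck-at-0 reproduces the observed 1.

n0 stuck-at-0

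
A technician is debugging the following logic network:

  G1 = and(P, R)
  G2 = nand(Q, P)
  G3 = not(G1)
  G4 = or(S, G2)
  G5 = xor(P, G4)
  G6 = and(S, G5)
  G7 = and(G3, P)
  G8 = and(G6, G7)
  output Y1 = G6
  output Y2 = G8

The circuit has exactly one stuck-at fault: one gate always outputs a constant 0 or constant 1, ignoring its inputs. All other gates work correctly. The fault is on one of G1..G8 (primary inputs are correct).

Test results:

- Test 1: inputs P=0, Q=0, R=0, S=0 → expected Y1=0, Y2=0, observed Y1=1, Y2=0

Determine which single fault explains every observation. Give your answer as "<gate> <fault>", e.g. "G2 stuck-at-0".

Fault-free values for test 1 (P=0, Q=0, R=0, S=0): G1=0, G2=1, G3=1, G4=1, G5=1, G6=0, G7=0, G8=0, giving Y1=0, Y2=0. Observed Y1=1, Y2=0.
Test 1: faults giving observed Y1=1, Y2=0 are {G6 stuck-at-1}.
Only G6 stuck-at-1 is consistent with every test.

G6 stuck-at-1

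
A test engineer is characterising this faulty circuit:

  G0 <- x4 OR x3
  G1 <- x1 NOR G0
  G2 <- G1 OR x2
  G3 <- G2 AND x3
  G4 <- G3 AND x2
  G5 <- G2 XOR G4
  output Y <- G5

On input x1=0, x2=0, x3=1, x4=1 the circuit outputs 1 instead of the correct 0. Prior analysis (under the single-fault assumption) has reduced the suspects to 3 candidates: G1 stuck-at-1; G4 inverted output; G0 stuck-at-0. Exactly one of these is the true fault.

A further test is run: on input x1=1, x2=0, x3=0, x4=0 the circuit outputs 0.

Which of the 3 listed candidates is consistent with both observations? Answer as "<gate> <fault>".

Evaluate each candidate on input x1=1, x2=0, x3=0, x4=0:
  G1 stuck-at-1: G0=0, G1=1 [stuck-at-1], G2=1, G3=0, G4=0, G5=1 → 1 — eliminated
  G4 inverted output: G0=0, G1=0, G2=0, G3=0, G4=1 [inverted output], G5=1 → 1 — eliminated
  G0 stuck-at-0: G0=0 [stuck-at-0], G1=0, G2=0, G3=0, G4=0, G5=0 → 0 — matches
Only G0 stuck-at-0 reproduces the observed 0.

G0 stuck-at-0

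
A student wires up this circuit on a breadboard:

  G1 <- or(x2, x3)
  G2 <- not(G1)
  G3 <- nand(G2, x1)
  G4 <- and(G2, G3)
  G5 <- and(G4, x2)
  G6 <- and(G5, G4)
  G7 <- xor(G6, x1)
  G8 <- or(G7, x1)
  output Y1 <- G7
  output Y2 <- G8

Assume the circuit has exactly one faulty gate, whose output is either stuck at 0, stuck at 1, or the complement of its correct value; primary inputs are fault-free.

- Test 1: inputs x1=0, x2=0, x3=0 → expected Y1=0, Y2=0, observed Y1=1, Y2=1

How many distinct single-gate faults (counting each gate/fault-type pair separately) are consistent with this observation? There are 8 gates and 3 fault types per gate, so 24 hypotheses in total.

Fault-free: G1=0, G2=1, G3=1, G4=1, G5=0, G6=0, G7=0, G8=0 → Y1=0, Y2=0. Observed Y1=1, Y2=1.
  G1: none of the 3 fault types match ✗
  G2: none of the 3 fault types match ✗
  G3: none of the 3 fault types match ✗
  G4: none of the 3 fault types match ✗
  G5: stuck-at-1, inverted output ✓; others ✗
  G6: stuck-at-1, inverted output ✓; others ✗
  G7: stuck-at-1, inverted output ✓; others ✗
  G8: none of the 3 fault types match ✗
Consistent faults: {G5 stuck-at-1, G5 inverted output, G6 stuck-at-1, G6 inverted output, G7 stuck-at-1, G7 inverted output} — 6 in all.

6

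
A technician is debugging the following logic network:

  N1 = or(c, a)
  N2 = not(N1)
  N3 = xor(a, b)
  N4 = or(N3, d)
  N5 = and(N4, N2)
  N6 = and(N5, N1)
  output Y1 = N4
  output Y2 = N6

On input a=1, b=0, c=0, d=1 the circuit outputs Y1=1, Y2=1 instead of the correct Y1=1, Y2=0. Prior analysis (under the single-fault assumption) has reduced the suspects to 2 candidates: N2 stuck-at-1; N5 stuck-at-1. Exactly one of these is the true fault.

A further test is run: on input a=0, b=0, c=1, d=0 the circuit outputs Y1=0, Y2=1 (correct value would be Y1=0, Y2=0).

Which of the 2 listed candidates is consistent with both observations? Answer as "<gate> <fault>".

N5 stuck-at-1

Evaluate each candidate on input a=0, b=0, c=1, d=0:
  N2 stuck-at-1: N1=1, N2=1 [stuck-at-1], N3=0, N4=0, N5=0, N6=0 → Y1=0, Y2=0 — eliminated
  N5 stuck-at-1: N1=1, N2=0, N3=0, N4=0, N5=1 [stuck-at-1], N6=1 → Y1=0, Y2=1 — matches
Only N5 stuck-at-1 reproduces the observed Y1=0, Y2=1.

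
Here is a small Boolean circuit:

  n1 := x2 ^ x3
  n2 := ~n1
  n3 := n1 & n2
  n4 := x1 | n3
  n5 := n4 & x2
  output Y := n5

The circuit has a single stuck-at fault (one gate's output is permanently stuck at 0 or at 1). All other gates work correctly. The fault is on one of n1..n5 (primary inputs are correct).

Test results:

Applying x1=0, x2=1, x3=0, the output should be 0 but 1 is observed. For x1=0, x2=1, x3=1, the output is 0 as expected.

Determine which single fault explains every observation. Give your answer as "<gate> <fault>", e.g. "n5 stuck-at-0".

Fault-free values for test 1 (x1=0, x2=1, x3=0): n1=1, n2=0, n3=0, n4=0, n5=0, giving Y=0. Observed 1.
Test 1: faults giving observed 1 are {n2 stuck-at-1, n3 stuck-at-1, n4 stuck-at-1, n5 stuck-at-1}.
Test 2 (x1=0, x2=1, x3=1): fault-free n1=0, n2=1, n3=0, n4=0, n5=0 → 0; observed 0. Eliminates n3 stuck-at-1, n4 stuck-at-1, n5 stuck-at-1.
Only n2 stuck-at-1 is consistent with every test.

n2 stuck-at-1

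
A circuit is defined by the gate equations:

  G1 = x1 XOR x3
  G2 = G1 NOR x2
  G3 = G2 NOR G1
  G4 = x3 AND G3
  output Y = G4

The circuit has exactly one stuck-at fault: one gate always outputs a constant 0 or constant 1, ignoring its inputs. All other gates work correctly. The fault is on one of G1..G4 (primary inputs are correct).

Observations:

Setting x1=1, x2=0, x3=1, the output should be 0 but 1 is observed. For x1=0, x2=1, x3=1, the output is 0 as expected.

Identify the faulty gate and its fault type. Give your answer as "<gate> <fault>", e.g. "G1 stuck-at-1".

G2 stuck-at-0

Fault-free values for test 1 (x1=1, x2=0, x3=1): G1=0, G2=1, G3=0, G4=0, giving Y=0. Observed 1.
Test 1: faults giving observed 1 are {G2 stuck-at-0, G3 stuck-at-1, G4 stuck-at-1}.
Test 2 (x1=0, x2=1, x3=1): fault-free G1=1, G2=0, G3=0, G4=0 → 0; observed 0. Eliminates G3 stuck-at-1, G4 stuck-at-1.
Only G2 stuck-at-0 is consistent with every test.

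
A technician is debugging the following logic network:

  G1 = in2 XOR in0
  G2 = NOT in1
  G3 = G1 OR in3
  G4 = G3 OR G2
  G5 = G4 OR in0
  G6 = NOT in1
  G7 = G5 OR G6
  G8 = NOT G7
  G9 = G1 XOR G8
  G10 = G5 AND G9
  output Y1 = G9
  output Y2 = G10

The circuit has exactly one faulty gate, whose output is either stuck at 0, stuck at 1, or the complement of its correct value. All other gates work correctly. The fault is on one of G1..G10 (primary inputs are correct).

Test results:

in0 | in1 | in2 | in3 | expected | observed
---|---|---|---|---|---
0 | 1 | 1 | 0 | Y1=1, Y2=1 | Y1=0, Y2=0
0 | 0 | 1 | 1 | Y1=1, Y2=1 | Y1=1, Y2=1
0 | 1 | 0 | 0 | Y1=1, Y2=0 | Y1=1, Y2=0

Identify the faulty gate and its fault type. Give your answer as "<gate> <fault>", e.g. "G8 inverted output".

Fault-free values for test 1 (in0=0, in1=1, in2=1, in3=0): G1=1, G2=0, G3=1, G4=1, G5=1, G6=0, G7=1, G8=0, G9=1, G10=1, giving Y1=1, Y2=1. Observed Y1=0, Y2=0.
Test 1: faults giving observed Y1=0, Y2=0 are {G3 stuck-at-0, G3 inverted output, G4 stuck-at-0, G4 inverted output, G5 stuck-at-0, G5 inverted output, G7 stuck-at-0, G7 inverted output, G8 stuck-at-1, G8 inverted output, G9 stuck-at-0, G9 inverted output}.
Test 2 (in0=0, in1=0, in2=1, in3=1): fault-free G1=1, G2=1, G3=1, G4=1, G5=1, G6=1, G7=1, G8=0, G9=1, G10=1 → Y1=1, Y2=1; observed Y1=1, Y2=1. Eliminates G4 stuck-at-0, G4 inverted output, G5 stuck-at-0, G5 inverted output, G7 stuck-at-0, G7 inverted output, G8 stuck-at-1, G8 inverted output, G9 stuck-at-0, G9 inverted output.
Test 3 (in0=0, in1=1, in2=0, in3=0): fault-free G1=0, G2=0, G3=0, G4=0, G5=0, G6=0, G7=0, G8=1, G9=1, G10=0 → Y1=1, Y2=0; observed Y1=1, Y2=0. Eliminates G3 inverted output.
Only G3 stuck-at-0 is consistent with every test.

G3 stuck-at-0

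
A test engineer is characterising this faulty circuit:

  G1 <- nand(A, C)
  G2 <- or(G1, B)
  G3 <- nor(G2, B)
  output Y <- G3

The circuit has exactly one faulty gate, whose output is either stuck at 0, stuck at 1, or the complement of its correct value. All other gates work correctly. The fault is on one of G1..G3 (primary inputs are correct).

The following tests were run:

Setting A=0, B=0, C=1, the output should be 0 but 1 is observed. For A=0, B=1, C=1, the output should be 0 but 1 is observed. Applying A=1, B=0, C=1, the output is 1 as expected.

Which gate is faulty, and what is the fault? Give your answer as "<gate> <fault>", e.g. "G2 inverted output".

G3 stuck-at-1

Fault-free values for test 1 (A=0, B=0, C=1): G1=1, G2=1, G3=0, giving Y=0. Observed 1.
Test 1: faults giving observed 1 are {G1 stuck-at-0, G1 inverted output, G2 stuck-at-0, G2 inverted output, G3 stuck-at-1, G3 inverted output}.
Test 2 (A=0, B=1, C=1): fault-free G1=1, G2=1, G3=0 → 0; observed 1. Eliminates G1 stuck-at-0, G1 inverted output, G2 stuck-at-0, G2 inverted output.
Test 3 (A=1, B=0, C=1): fault-free G1=0, G2=0, G3=1 → 1; observed 1. Eliminates G3 inverted output.
Only G3 stuck-at-1 is consistent with every test.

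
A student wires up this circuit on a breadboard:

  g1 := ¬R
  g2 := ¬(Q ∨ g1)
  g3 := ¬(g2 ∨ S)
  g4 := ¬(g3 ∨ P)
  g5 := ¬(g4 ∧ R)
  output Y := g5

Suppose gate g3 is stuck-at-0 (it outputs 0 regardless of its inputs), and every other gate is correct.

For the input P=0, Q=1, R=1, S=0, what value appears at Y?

Propagate with g3 forced: g1=0, g2=0, g3=0 [stuck-at-0], g4=1, g5=0.
So Y = 0. (Without the fault it would be 1.)

0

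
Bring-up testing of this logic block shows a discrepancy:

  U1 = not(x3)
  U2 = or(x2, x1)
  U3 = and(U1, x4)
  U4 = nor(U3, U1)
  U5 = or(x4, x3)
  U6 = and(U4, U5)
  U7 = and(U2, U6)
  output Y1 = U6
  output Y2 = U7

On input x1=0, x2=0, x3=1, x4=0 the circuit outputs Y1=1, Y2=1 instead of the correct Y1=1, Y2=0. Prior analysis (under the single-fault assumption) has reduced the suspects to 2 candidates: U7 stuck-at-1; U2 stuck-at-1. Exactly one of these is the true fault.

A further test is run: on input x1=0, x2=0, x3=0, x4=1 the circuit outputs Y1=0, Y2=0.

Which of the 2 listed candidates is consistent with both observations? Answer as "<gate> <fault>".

Evaluate each candidate on input x1=0, x2=0, x3=0, x4=1:
  U7 stuck-at-1: U1=1, U2=0, U3=1, U4=0, U5=1, U6=0, U7=1 [stuck-at-1] → Y1=0, Y2=1 — eliminated
  U2 stuck-at-1: U1=1, U2=1 [stuck-at-1], U3=1, U4=0, U5=1, U6=0, U7=0 → Y1=0, Y2=0 — matches
Only U2 stuck-at-1 reproduces the observed Y1=0, Y2=0.

U2 stuck-at-1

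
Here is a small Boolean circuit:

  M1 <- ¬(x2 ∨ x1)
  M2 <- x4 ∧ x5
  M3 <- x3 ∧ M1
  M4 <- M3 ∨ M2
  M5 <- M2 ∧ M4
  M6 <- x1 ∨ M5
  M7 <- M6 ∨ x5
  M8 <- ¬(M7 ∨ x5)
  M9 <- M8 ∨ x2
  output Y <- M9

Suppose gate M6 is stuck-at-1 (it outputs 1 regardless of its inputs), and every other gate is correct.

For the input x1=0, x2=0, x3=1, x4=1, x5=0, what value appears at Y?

Propagate with M6 forced: M1=1, M2=0, M3=1, M4=1, M5=0, M6=1 [stuck-at-1], M7=1, M8=0, M9=0.
So Y = 0. (Without the fault it would be 1.)

0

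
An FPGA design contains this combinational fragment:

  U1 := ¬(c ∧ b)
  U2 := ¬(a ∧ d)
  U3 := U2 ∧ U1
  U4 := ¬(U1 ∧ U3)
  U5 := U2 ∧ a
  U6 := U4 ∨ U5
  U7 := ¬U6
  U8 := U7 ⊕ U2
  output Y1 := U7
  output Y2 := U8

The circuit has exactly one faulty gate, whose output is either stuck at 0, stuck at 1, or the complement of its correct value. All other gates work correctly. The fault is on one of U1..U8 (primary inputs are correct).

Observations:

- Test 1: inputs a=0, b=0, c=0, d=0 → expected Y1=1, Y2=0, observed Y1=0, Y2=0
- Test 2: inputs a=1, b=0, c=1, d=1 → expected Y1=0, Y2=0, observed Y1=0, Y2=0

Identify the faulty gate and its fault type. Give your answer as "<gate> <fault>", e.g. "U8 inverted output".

U2 stuck-at-0

Fault-free values for test 1 (a=0, b=0, c=0, d=0): U1=1, U2=1, U3=1, U4=0, U5=0, U6=0, U7=1, U8=0, giving Y1=1, Y2=0. Observed Y1=0, Y2=0.
Test 1: faults giving observed Y1=0, Y2=0 are {U2 stuck-at-0, U2 inverted output}.
Test 2 (a=1, b=0, c=1, d=1): fault-free U1=1, U2=0, U3=0, U4=1, U5=0, U6=1, U7=0, U8=0 → Y1=0, Y2=0; observed Y1=0, Y2=0. Eliminates U2 inverted output.
Only U2 stuck-at-0 is consistent with every test.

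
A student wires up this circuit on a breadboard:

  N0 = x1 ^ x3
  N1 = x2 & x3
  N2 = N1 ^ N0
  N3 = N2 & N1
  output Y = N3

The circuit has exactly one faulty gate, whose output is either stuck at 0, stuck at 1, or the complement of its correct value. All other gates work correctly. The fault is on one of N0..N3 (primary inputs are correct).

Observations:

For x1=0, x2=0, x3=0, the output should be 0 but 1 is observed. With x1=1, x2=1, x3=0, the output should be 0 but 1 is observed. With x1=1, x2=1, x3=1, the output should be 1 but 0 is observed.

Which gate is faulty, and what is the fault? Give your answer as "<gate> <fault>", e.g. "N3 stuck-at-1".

Fault-free values for test 1 (x1=0, x2=0, x3=0): N0=0, N1=0, N2=0, N3=0, giving Y=0. Observed 1.
Test 1: faults giving observed 1 are {N1 stuck-at-1, N1 inverted output, N3 stuck-at-1, N3 inverted output}.
Test 2 (x1=1, x2=1, x3=0): fault-free N0=1, N1=0, N2=1, N3=0 → 0; observed 1. Eliminates N1 stuck-at-1, N1 inverted output.
Test 3 (x1=1, x2=1, x3=1): fault-free N0=0, N1=1, N2=1, N3=1 → 1; observed 0. Eliminates N3 stuck-at-1.
Only N3 inverted output is consistent with every test.

N3 inverted output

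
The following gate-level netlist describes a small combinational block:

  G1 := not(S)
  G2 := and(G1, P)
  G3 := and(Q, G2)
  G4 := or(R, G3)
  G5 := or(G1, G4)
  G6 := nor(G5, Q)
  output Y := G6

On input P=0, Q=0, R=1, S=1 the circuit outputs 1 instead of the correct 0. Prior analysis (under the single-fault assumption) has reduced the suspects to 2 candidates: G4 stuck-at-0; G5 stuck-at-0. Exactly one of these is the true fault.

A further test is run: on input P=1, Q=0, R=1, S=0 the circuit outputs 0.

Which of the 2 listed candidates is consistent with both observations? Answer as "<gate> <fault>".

Evaluate each candidate on input P=1, Q=0, R=1, S=0:
  G4 stuck-at-0: G1=1, G2=1, G3=0, G4=0 [stuck-at-0], G5=1, G6=0 → 0 — matches
  G5 stuck-at-0: G1=1, G2=1, G3=0, G4=1, G5=0 [stuck-at-0], G6=1 → 1 — eliminated
Only G4 stuck-at-0 reproduces the observed 0.

G4 stuck-at-0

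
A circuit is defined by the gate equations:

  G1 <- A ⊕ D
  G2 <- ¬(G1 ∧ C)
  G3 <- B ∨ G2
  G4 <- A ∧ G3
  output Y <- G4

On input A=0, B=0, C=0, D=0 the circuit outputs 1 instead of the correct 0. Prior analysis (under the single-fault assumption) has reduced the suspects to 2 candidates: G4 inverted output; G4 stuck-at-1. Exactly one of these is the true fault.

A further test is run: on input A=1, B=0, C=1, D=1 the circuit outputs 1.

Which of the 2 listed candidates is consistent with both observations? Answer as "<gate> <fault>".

Evaluate each candidate on input A=1, B=0, C=1, D=1:
  G4 inverted output: G1=0, G2=1, G3=1, G4=0 [inverted output] → 0 — eliminated
  G4 stuck-at-1: G1=0, G2=1, G3=1, G4=1 [stuck-at-1] → 1 — matches
Only G4 stuck-at-1 reproduces the observed 1.

G4 stuck-at-1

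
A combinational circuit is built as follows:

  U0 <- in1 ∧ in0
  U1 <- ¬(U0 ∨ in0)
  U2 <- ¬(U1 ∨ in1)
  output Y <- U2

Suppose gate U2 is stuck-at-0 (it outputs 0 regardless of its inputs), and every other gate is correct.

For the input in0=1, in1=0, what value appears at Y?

0

Propagate with U2 forced: U0=0, U1=0, U2=0 [stuck-at-0].
So Y = 0. (Without the fault it would be 1.)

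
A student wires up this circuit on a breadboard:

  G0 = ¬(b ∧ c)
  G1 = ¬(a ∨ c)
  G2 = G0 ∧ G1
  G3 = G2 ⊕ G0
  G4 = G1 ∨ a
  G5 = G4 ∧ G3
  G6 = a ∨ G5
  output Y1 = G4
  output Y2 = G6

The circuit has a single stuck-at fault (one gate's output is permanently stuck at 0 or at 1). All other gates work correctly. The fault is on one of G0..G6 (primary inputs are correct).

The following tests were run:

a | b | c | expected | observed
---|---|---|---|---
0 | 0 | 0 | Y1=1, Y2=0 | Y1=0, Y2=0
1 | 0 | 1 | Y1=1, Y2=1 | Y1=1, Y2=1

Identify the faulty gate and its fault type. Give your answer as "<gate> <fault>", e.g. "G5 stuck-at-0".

Fault-free values for test 1 (a=0, b=0, c=0): G0=1, G1=1, G2=1, G3=0, G4=1, G5=0, G6=0, giving Y1=1, Y2=0. Observed Y1=0, Y2=0.
Test 1: faults giving observed Y1=0, Y2=0 are {G1 stuck-at-0, G4 stuck-at-0}.
Test 2 (a=1, b=0, c=1): fault-free G0=1, G1=0, G2=0, G3=1, G4=1, G5=1, G6=1 → Y1=1, Y2=1; observed Y1=1, Y2=1. Eliminates G4 stuck-at-0.
Only G1 stuck-at-0 is consistent with every test.

G1 stuck-at-0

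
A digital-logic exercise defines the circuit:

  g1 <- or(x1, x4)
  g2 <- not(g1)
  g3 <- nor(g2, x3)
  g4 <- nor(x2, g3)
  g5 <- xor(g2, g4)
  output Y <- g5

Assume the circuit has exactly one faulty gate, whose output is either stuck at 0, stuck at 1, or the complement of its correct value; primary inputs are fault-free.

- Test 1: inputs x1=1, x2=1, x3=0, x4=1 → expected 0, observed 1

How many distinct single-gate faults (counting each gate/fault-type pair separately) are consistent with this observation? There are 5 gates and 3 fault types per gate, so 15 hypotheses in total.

Fault-free: g1=1, g2=0, g3=1, g4=0, g5=0 → 0. Observed 1.
  g1: stuck-at-0, inverted output ✓; others ✗
  g2: stuck-at-1, inverted output ✓; others ✗
  g3: none of the 3 fault types match ✗
  g4: stuck-at-1, inverted output ✓; others ✗
  g5: stuck-at-1, inverted output ✓; others ✗
Consistent faults: {g1 stuck-at-0, g1 inverted output, g2 stuck-at-1, g2 inverted output, g4 stuck-at-1, g4 inverted output, g5 stuck-at-1, g5 inverted output} — 8 in all.

8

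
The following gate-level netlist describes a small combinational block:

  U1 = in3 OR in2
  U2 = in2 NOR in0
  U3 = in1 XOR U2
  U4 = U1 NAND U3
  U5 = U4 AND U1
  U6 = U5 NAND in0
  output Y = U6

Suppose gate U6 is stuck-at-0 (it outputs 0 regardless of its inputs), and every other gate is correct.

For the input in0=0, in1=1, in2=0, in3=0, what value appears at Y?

0

Propagate with U6 forced: U1=0, U2=1, U3=0, U4=1, U5=0, U6=0 [stuck-at-0].
So Y = 0. (Without the fault it would be 1.)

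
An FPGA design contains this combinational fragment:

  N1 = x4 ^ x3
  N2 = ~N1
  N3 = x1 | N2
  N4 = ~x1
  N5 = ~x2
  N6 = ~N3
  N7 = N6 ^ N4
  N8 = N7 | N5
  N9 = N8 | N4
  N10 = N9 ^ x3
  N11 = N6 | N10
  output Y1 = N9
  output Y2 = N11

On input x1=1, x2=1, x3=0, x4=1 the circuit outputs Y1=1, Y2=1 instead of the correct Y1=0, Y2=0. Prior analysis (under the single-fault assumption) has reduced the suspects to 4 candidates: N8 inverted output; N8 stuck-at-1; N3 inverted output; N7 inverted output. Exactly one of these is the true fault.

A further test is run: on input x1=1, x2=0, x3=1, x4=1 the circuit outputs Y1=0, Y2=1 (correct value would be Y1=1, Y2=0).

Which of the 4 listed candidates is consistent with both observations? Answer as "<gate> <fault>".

N8 inverted output

Evaluate each candidate on input x1=1, x2=0, x3=1, x4=1:
  N8 inverted output: N1=0, N2=1, N3=1, N4=0, N5=1, N6=0, N7=0, N8=0 [inverted output], N9=0, N10=1, N11=1 → Y1=0, Y2=1 — matches
  N8 stuck-at-1: N1=0, N2=1, N3=1, N4=0, N5=1, N6=0, N7=0, N8=1 [stuck-at-1], N9=1, N10=0, N11=0 → Y1=1, Y2=0 — eliminated
  N3 inverted output: N1=0, N2=1, N3=0 [inverted output], N4=0, N5=1, N6=1, N7=1, N8=1, N9=1, N10=0, N11=1 → Y1=1, Y2=1 — eliminated
  N7 inverted output: N1=0, N2=1, N3=1, N4=0, N5=1, N6=0, N7=1 [inverted output], N8=1, N9=1, N10=0, N11=0 → Y1=1, Y2=0 — eliminated
Only N8 inverted output reproduces the observed Y1=0, Y2=1.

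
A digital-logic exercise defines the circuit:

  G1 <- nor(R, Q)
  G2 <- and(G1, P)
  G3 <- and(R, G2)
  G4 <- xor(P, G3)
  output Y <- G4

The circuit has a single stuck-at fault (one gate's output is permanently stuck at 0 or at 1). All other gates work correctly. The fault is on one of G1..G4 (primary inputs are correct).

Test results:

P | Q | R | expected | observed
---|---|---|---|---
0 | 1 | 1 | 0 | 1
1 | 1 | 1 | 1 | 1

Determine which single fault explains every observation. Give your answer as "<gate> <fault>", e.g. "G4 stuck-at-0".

Fault-free values for test 1 (P=0, Q=1, R=1): G1=0, G2=0, G3=0, G4=0, giving Y=0. Observed 1.
Test 1: faults giving observed 1 are {G2 stuck-at-1, G3 stuck-at-1, G4 stuck-at-1}.
Test 2 (P=1, Q=1, R=1): fault-free G1=0, G2=0, G3=0, G4=1 → 1; observed 1. Eliminates G2 stuck-at-1, G3 stuck-at-1.
Only G4 stuck-at-1 is consistent with every test.

G4 stuck-at-1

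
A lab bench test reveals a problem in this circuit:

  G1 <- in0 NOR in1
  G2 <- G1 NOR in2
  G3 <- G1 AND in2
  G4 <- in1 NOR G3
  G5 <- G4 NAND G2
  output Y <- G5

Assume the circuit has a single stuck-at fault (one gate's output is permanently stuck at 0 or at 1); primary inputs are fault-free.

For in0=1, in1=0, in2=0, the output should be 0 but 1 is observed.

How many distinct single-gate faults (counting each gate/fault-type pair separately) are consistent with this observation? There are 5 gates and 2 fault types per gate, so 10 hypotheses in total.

Fault-free: G1=0, G2=1, G3=0, G4=1, G5=0 → 0. Observed 1.
  G1 stuck-at-0: output 0 ✗
  G1 stuck-at-1: output 1 ✓
  G2 stuck-at-0: output 1 ✓
  G2 stuck-at-1: output 0 ✗
  G3 stuck-at-0: output 0 ✗
  G3 stuck-at-1: output 1 ✓
  G4 stuck-at-0: output 1 ✓
  G4 stuck-at-1: output 0 ✗
  G5 stuck-at-0: output 0 ✗
  G5 stuck-at-1: output 1 ✓
Consistent faults: {G1 stuck-at-1, G2 stuck-at-0, G3 stuck-at-1, G4 stuck-at-0, G5 stuck-at-1} — 5 in all.

5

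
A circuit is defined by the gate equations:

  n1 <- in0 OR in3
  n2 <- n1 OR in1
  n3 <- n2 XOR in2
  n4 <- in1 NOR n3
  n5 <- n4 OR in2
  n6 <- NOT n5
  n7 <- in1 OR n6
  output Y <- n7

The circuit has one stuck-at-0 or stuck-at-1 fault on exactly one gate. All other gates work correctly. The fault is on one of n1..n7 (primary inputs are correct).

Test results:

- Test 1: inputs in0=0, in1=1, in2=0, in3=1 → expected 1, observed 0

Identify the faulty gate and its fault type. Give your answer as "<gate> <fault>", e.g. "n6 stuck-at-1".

Fault-free values for test 1 (in0=0, in1=1, in2=0, in3=1): n1=1, n2=1, n3=1, n4=0, n5=0, n6=1, n7=1, giving Y=1. Observed 0.
Test 1: faults giving observed 0 are {n7 stuck-at-0}.
Only n7 stuck-at-0 is consistent with every test.

n7 stuck-at-0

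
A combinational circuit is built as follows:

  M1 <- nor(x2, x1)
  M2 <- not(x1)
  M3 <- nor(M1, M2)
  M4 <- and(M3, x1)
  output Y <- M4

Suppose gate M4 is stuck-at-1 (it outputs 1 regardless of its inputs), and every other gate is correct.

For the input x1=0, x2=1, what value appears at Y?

1

Propagate with M4 forced: M1=0, M2=1, M3=0, M4=1 [stuck-at-1].
So Y = 1. (Without the fault it would be 0.)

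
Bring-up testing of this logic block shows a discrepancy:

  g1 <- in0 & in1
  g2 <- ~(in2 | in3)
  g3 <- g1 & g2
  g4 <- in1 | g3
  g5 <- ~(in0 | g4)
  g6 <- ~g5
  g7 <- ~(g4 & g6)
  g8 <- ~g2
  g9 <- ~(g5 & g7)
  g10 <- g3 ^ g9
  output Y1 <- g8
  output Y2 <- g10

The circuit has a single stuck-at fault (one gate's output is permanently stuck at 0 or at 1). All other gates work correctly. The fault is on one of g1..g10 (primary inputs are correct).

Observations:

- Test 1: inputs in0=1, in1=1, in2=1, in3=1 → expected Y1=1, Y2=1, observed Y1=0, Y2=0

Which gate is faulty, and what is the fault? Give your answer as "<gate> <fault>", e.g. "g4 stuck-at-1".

g2 stuck-at-1

Fault-free values for test 1 (in0=1, in1=1, in2=1, in3=1): g1=1, g2=0, g3=0, g4=1, g5=0, g6=1, g7=0, g8=1, g9=1, g10=1, giving Y1=1, Y2=1. Observed Y1=0, Y2=0.
Test 1: faults giving observed Y1=0, Y2=0 are {g2 stuck-at-1}.
Only g2 stuck-at-1 is consistent with every test.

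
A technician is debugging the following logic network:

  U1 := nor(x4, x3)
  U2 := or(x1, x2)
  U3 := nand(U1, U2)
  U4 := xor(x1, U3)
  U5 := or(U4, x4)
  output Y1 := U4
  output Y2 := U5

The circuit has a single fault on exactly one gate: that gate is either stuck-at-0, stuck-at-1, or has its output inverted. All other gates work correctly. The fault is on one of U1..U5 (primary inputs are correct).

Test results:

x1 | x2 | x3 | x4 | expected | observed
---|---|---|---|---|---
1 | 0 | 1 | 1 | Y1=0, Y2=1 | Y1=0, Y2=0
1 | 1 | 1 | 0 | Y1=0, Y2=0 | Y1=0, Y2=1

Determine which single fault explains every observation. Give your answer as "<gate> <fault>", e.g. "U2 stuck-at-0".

Fault-free values for test 1 (x1=1, x2=0, x3=1, x4=1): U1=0, U2=1, U3=1, U4=0, U5=1, giving Y1=0, Y2=1. Observed Y1=0, Y2=0.
Test 1: faults giving observed Y1=0, Y2=0 are {U5 stuck-at-0, U5 inverted output}.
Test 2 (x1=1, x2=1, x3=1, x4=0): fault-free U1=0, U2=1, U3=1, U4=0, U5=0 → Y1=0, Y2=0; observed Y1=0, Y2=1. Eliminates U5 stuck-at-0.
Only U5 inverted output is consistent with every test.

U5 inverted output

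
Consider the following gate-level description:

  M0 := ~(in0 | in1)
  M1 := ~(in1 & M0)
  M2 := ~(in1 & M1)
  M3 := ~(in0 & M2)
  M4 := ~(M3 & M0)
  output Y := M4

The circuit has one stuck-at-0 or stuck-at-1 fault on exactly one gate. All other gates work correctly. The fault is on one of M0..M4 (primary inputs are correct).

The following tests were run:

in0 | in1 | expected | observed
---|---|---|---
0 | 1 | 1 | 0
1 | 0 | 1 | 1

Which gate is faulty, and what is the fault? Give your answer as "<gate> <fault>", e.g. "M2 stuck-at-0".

Fault-free values for test 1 (in0=0, in1=1): M0=0, M1=1, M2=0, M3=1, M4=1, giving Y=1. Observed 0.
Test 1: faults giving observed 0 are {M0 stuck-at-1, M4 stuck-at-0}.
Test 2 (in0=1, in1=0): fault-free M0=0, M1=1, M2=1, M3=0, M4=1 → 1; observed 1. Eliminates M4 stuck-at-0.
Only M0 stuck-at-1 is consistent with every test.

M0 stuck-at-1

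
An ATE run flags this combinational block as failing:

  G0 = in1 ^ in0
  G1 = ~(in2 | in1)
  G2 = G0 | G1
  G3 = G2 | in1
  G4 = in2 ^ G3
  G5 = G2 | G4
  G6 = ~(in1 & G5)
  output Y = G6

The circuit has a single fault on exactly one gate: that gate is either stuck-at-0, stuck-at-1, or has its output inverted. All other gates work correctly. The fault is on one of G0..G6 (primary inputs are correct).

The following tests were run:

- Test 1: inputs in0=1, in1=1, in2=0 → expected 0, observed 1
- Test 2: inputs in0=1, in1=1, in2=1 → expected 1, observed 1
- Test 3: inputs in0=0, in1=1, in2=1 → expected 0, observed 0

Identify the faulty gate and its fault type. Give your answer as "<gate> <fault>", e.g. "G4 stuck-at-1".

Fault-free values for test 1 (in0=1, in1=1, in2=0): G0=0, G1=0, G2=0, G3=1, G4=1, G5=1, G6=0, giving Y=0. Observed 1.
Test 1: faults giving observed 1 are {G3 stuck-at-0, G3 inverted output, G4 stuck-at-0, G4 inverted output, G5 stuck-at-0, G5 inverted output, G6 stuck-at-1, G6 inverted output}.
Test 2 (in0=1, in1=1, in2=1): fault-free G0=0, G1=0, G2=0, G3=1, G4=0, G5=0, G6=1 → 1; observed 1. Eliminates G3 stuck-at-0, G3 inverted output, G4 inverted output, G5 inverted output, G6 inverted output.
Test 3 (in0=0, in1=1, in2=1): fault-free G0=1, G1=0, G2=1, G3=1, G4=0, G5=1, G6=0 → 0; observed 0. Eliminates G5 stuck-at-0, G6 stuck-at-1.
Only G4 stuck-at-0 is consistent with every test.

G4 stuck-at-0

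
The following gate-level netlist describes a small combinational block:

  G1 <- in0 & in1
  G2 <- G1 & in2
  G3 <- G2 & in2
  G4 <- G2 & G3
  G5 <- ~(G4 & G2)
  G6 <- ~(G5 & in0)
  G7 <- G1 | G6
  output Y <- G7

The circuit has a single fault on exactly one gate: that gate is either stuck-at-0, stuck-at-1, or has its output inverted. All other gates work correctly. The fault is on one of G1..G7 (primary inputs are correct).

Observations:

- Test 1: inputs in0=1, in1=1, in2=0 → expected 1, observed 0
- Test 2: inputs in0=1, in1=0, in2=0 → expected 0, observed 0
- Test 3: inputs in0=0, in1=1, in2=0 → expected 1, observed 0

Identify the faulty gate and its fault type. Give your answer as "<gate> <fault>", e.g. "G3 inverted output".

Fault-free values for test 1 (in0=1, in1=1, in2=0): G1=1, G2=0, G3=0, G4=0, G5=1, G6=0, G7=1, giving Y=1. Observed 0.
Test 1: faults giving observed 0 are {G1 stuck-at-0, G1 inverted output, G7 stuck-at-0, G7 inverted output}.
Test 2 (in0=1, in1=0, in2=0): fault-free G1=0, G2=0, G3=0, G4=0, G5=1, G6=0, G7=0 → 0; observed 0. Eliminates G1 inverted output, G7 inverted output.
Test 3 (in0=0, in1=1, in2=0): fault-free G1=0, G2=0, G3=0, G4=0, G5=1, G6=1, G7=1 → 1; observed 0. Eliminates G1 stuck-at-0.
Only G7 stuck-at-0 is consistent with every test.

G7 stuck-at-0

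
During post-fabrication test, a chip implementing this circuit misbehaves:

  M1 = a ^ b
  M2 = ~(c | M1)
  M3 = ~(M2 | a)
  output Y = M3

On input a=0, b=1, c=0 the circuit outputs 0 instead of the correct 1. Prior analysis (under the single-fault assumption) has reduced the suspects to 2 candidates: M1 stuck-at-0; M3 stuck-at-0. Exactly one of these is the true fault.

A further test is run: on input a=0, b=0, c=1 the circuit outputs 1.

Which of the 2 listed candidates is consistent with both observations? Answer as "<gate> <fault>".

M1 stuck-at-0

Evaluate each candidate on input a=0, b=0, c=1:
  M1 stuck-at-0: M1=0 [stuck-at-0], M2=0, M3=1 → 1 — matches
  M3 stuck-at-0: M1=0, M2=0, M3=0 [stuck-at-0] → 0 — eliminated
Only M1 stuck-at-0 reproduces the observed 1.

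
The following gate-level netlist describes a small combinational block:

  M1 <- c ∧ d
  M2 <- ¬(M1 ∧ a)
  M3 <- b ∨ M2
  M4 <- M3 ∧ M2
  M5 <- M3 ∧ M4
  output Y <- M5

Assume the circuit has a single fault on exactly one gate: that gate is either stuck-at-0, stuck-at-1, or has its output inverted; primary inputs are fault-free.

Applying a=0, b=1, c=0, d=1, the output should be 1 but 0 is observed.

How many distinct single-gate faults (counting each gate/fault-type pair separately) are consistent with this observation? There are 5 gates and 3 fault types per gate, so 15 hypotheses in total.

Fault-free: M1=0, M2=1, M3=1, M4=1, M5=1 → 1. Observed 0.
  M1: none of the 3 fault types match ✗
  M2: stuck-at-0, inverted output ✓; others ✗
  M3: stuck-at-0, inverted output ✓; others ✗
  M4: stuck-at-0, inverted output ✓; others ✗
  M5: stuck-at-0, inverted output ✓; others ✗
Consistent faults: {M2 stuck-at-0, M2 inverted output, M3 stuck-at-0, M3 inverted output, M4 stuck-at-0, M4 inverted output, M5 stuck-at-0, M5 inverted output} — 8 in all.

8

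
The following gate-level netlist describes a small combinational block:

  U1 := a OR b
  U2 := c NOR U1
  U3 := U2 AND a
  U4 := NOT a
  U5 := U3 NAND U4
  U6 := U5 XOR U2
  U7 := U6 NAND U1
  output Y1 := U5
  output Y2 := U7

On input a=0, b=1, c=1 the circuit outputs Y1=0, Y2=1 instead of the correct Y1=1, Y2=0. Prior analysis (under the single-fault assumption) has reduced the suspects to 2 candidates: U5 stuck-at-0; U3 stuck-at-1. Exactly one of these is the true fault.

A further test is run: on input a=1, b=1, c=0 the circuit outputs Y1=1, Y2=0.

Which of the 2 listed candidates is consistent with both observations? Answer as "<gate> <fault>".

U3 stuck-at-1

Evaluate each candidate on input a=1, b=1, c=0:
  U5 stuck-at-0: U1=1, U2=0, U3=0, U4=0, U5=0 [stuck-at-0], U6=0, U7=1 → Y1=0, Y2=1 — eliminated
  U3 stuck-at-1: U1=1, U2=0, U3=1 [stuck-at-1], U4=0, U5=1, U6=1, U7=0 → Y1=1, Y2=0 — matches
Only U3 stuck-at-1 reproduces the observed Y1=1, Y2=0.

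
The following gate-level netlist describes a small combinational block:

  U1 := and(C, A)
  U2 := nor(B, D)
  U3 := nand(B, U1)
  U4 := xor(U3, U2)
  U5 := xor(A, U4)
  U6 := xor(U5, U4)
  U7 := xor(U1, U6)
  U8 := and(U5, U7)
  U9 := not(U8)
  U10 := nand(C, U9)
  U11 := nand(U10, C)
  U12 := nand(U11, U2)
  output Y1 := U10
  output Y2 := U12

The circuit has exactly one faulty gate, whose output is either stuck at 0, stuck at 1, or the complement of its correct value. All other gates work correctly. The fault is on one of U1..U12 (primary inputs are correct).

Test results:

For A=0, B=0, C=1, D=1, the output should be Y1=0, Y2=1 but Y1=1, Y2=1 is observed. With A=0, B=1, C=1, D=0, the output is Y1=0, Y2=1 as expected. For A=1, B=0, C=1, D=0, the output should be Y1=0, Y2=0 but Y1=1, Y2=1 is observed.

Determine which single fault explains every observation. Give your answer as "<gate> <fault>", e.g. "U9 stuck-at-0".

Fault-free values for test 1 (A=0, B=0, C=1, D=1): U1=0, U2=0, U3=1, U4=1, U5=1, U6=0, U7=0, U8=0, U9=1, U10=0, U11=1, U12=1, giving Y1=0, Y2=1. Observed Y1=1, Y2=1.
Test 1: faults giving observed Y1=1, Y2=1 are {U1 stuck-at-1, U1 inverted output, U6 stuck-at-1, U6 inverted output, U7 stuck-at-1, U7 inverted output, U8 stuck-at-1, U8 inverted output, U9 stuck-at-0, U9 inverted output, U10 stuck-at-1, U10 inverted output}.
Test 2 (A=0, B=1, C=1, D=0): fault-free U1=0, U2=0, U3=1, U4=1, U5=1, U6=0, U7=0, U8=0, U9=1, U10=0, U11=1, U12=1 → Y1=0, Y2=1; observed Y1=0, Y2=1. Eliminates U6 stuck-at-1, U6 inverted output, U7 stuck-at-1, U7 inverted output, U8 stuck-at-1, U8 inverted output, U9 stuck-at-0, U9 inverted output, U10 stuck-at-1, U10 inverted output.
Test 3 (A=1, B=0, C=1, D=0): fault-free U1=1, U2=1, U3=1, U4=0, U5=1, U6=1, U7=0, U8=0, U9=1, U10=0, U11=1, U12=0 → Y1=0, Y2=0; observed Y1=1, Y2=1. Eliminates U1 stuck-at-1.
Only U1 inverted output is consistent with every test.

U1 inverted output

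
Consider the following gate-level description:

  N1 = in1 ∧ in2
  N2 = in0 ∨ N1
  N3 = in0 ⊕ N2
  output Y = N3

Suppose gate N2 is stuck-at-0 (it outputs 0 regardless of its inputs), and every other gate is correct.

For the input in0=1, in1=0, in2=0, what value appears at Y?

Propagate with N2 forced: N1=0, N2=0 [stuck-at-0], N3=1.
So Y = 1. (Without the fault it would be 0.)

1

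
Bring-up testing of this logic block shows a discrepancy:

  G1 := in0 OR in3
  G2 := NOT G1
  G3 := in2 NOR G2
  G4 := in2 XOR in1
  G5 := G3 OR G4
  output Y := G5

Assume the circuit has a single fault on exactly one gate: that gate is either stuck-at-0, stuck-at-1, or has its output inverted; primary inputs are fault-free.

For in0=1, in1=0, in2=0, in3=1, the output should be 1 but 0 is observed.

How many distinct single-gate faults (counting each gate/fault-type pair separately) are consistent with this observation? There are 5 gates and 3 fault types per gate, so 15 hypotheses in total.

8

Fault-free: G1=1, G2=0, G3=1, G4=0, G5=1 → 1. Observed 0.
  G1: stuck-at-0, inverted output ✓; others ✗
  G2: stuck-at-1, inverted output ✓; others ✗
  G3: stuck-at-0, inverted output ✓; others ✗
  G4: none of the 3 fault types match ✗
  G5: stuck-at-0, inverted output ✓; others ✗
Consistent faults: {G1 stuck-at-0, G1 inverted output, G2 stuck-at-1, G2 inverted output, G3 stuck-at-0, G3 inverted output, G5 stuck-at-0, G5 inverted output} — 8 in all.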